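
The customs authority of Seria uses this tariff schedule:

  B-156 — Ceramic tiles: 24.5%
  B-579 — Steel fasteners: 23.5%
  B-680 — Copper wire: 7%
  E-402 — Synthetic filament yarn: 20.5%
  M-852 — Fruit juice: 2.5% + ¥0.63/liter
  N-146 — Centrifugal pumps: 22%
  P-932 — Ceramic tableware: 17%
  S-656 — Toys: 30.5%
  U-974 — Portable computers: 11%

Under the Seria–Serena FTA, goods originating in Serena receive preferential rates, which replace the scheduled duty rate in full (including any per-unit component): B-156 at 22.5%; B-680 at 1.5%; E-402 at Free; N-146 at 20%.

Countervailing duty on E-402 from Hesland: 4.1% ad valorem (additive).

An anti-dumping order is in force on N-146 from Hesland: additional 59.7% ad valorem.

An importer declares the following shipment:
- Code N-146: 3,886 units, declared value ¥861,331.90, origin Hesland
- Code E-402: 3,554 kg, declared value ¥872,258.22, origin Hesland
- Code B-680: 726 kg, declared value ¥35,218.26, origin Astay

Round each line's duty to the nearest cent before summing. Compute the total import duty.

Line 1 (N-146, Hesland, 3,886 units, ¥861,331.90):
Base rate for N-146 is 22%.
N-146 has an FTA preferential rate, but origin Hesland is not Serena; base rate stands.
Additional duty on N-146 from Hesland: +59.7%. Applied ad valorem rate: 22% + 59.7% = 81.7%.
Duty = ¥861,331.90 × 81.7% = ¥703,708.16.
Line 2 (E-402, Hesland, 3,554 kg, ¥872,258.22):
Base rate for E-402 is 20.5%.
E-402 has an FTA preferential rate, but origin Hesland is not Serena; base rate stands.
Additional duty on E-402 from Hesland: +4.1%. Applied ad valorem rate: 20.5% + 4.1% = 24.6%.
Duty = ¥872,258.22 × 24.6% = ¥214,575.52.
Line 3 (B-680, Astay, 726 kg, ¥35,218.26):
Base rate for B-680 is 7%.
B-680 has an FTA preferential rate, but origin Astay is not Serena; base rate stands.
Duty = ¥35,218.26 × 7% = ¥2,465.28.
Total = ¥703,708.16 + ¥214,575.52 + ¥2,465.28 = ¥920,748.96.

¥920,748.96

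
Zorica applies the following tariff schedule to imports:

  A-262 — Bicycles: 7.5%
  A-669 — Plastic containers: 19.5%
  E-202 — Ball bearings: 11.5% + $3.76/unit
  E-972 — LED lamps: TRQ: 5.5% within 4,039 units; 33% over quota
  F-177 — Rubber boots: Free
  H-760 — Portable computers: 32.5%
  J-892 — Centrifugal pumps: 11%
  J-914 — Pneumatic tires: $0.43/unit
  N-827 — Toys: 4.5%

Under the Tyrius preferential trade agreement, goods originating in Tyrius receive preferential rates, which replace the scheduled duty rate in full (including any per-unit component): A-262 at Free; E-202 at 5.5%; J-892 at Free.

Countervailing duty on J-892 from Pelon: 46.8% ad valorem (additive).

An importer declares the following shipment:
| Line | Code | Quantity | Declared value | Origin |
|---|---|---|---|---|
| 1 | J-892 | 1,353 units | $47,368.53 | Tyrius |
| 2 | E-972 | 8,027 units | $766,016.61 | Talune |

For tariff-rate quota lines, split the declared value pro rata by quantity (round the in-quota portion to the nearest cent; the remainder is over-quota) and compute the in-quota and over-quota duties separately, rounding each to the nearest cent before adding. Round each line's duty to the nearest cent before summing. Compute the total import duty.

Line 1 (J-892, Tyrius, 1,353 units, $47,368.53):
Base rate for J-892 is 11%.
Origin Tyrius qualifies under the Zorica–Tyrius agreement and J-892 is covered: preferential rate Free applies instead.
The additional-duty order on J-892 targets Pelon, not Tyrius; it does not apply.
Duty = $47,368.53 × 0% = $0.00.
Line 2 (E-972, Talune, 8,027 units, $766,016.61):
Code E-972 is under a tariff-rate quota (threshold 4,039 units). In-quota: 4,039 units at 5.5%; over-quota: 3,988 units at 33%.
Pro-rata value split: in-quota = $766,016.61 × 4,039/8,027 = $385,441.77; over-quota = $766,016.61 − $385,441.77 = $380,574.84.
In-quota duty = $385,441.77 × 5.5% = $21,199.30. Over-quota duty = $380,574.84 × 33% = $125,589.70.
Line duty = $21,199.30 + $125,589.70 = $146,789.00.
Total = $0.00 + $146,789.00 = $146,789.00.

$146,789.00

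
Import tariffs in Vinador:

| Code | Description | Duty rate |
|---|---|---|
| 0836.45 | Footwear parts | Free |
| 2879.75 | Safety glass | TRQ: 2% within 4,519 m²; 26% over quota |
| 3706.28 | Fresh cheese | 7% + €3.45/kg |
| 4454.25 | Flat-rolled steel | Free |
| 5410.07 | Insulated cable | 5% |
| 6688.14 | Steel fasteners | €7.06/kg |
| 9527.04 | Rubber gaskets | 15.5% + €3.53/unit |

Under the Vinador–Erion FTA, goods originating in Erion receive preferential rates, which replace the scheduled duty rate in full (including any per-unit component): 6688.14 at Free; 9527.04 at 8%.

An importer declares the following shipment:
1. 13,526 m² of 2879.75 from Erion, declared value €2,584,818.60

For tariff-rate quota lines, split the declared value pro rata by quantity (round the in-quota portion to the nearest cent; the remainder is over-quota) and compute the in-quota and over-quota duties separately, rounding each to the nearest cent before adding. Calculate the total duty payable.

Line 1 (2879.75, Erion, 13,526 m², €2,584,818.60):
Code 2879.75 is under a tariff-rate quota (threshold 4,519 m²). In-quota: 4,519 m² at 2%; over-quota: 9,007 m² at 26%.
Pro-rata value split: in-quota = €2,584,818.60 × 4,519/13,526 = €863,580.90; over-quota = €2,584,818.60 − €863,580.90 = €1,721,237.70.
In-quota duty = €863,580.90 × 2% = €17,271.62. Over-quota duty = €1,721,237.70 × 26% = €447,521.80.
Line duty = €17,271.62 + €447,521.80 = €464,793.42.

€464,793.42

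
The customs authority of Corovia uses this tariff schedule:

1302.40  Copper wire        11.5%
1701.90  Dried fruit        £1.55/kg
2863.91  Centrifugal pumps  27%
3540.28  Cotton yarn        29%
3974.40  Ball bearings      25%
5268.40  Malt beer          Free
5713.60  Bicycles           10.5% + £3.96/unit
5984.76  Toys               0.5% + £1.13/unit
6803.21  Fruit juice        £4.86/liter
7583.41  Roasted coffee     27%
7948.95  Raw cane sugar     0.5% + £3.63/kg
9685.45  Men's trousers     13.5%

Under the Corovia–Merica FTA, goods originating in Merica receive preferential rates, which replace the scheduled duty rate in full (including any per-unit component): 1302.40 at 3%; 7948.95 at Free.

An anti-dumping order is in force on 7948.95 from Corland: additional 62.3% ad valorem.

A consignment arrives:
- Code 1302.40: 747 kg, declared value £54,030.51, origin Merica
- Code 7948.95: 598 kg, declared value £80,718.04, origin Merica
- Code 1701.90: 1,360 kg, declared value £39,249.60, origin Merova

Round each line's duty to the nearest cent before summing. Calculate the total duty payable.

Line 1 (1302.40, Merica, 747 kg, £54,030.51):
Base rate for 1302.40 is 11.5%.
Origin Merica qualifies under the Corovia–Merica agreement and 1302.40 is covered: preferential rate 3% applies instead.
Duty = £54,030.51 × 3% = £1,620.92.
Line 2 (7948.95, Merica, 598 kg, £80,718.04):
Base rate for 7948.95 is 0.5% + £3.63/kg.
Origin Merica qualifies under the Corovia–Merica agreement and 7948.95 is covered: preferential rate Free applies instead.
The additional-duty order on 7948.95 targets Corland, not Merica; it does not apply.
Duty = £80,718.04 × 0% = £0.00.
Line 3 (1701.90, Merova, 1,360 kg, £39,249.60):
Base rate for 1701.90 is £1.55/kg.
Duty = 1,360 × £1.55 = £2,108.00.
Total = £1,620.92 + £0.00 + £2,108.00 = £3,728.92.

£3,728.92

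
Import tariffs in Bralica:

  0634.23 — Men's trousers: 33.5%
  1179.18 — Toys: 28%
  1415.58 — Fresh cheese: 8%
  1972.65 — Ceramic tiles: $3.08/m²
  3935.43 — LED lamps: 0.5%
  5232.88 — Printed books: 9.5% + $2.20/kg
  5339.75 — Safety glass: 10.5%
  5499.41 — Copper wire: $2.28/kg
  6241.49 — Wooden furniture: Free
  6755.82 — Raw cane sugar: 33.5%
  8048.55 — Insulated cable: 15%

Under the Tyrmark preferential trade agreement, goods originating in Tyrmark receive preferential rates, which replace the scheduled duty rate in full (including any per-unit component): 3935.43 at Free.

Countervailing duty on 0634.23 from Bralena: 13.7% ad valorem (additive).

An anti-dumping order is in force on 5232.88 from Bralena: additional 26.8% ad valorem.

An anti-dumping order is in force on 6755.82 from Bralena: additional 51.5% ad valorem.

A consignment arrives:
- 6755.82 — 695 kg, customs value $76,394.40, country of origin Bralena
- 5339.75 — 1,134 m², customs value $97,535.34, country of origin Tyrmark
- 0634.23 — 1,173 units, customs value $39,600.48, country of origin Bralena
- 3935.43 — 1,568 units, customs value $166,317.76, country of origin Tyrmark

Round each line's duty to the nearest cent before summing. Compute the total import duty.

Line 1 (6755.82, Bralena, 695 kg, $76,394.40):
Base rate for 6755.82 is 33.5%.
Additional duty on 6755.82 from Bralena: +51.5%. Applied ad valorem rate: 33.5% + 51.5% = 85%.
Duty = $76,394.40 × 85% = $64,935.24.
Line 2 (5339.75, Tyrmark, 1,134 m², $97,535.34):
Base rate for 5339.75 is 10.5%.
Origin Tyrmark is the FTA partner but 5339.75 is not on the preference list; base rate stands.
Duty = $97,535.34 × 10.5% = $10,241.21.
Line 3 (0634.23, Bralena, 1,173 units, $39,600.48):
Base rate for 0634.23 is 33.5%.
Additional duty on 0634.23 from Bralena: +13.7%. Applied ad valorem rate: 33.5% + 13.7% = 47.2%.
Duty = $39,600.48 × 47.2% = $18,691.43.
Line 4 (3935.43, Tyrmark, 1,568 units, $166,317.76):
Base rate for 3935.43 is 0.5%.
Origin Tyrmark qualifies under the Bralica–Tyrmark agreement and 3935.43 is covered: preferential rate Free applies instead.
Duty = $166,317.76 × 0% = $0.00.
Total = $64,935.24 + $10,241.21 + $18,691.43 + $0.00 = $93,867.88.

$93,867.88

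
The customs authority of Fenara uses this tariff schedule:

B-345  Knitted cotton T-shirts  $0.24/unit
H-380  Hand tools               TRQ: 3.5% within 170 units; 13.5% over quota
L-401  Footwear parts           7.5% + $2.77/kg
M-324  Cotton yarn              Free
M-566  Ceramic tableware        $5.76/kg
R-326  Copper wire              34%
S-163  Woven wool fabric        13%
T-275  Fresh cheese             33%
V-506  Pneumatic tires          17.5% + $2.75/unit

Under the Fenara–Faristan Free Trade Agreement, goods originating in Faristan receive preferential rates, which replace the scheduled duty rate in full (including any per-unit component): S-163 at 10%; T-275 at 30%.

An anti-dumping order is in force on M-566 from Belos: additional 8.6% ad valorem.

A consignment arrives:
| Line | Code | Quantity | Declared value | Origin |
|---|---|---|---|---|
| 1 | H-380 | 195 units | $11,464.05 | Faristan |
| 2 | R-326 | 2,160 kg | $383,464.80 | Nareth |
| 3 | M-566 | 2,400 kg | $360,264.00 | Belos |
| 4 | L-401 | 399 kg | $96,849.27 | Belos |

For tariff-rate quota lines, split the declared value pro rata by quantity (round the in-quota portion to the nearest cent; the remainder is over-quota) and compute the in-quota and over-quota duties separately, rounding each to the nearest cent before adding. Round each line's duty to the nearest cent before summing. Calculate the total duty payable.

$184,101.88

Line 1 (H-380, Faristan, 195 units, $11,464.05):
Code H-380 is under a tariff-rate quota (threshold 170 units). In-quota: 170 units at 3.5%; over-quota: 25 units at 13.5%.
Pro-rata value split: in-quota = $11,464.05 × 170/195 = $9,994.30; over-quota = $11,464.05 − $9,994.30 = $1,469.75.
In-quota duty = $9,994.30 × 3.5% = $349.80. Over-quota duty = $1,469.75 × 13.5% = $198.42.
Line duty = $349.80 + $198.42 = $548.22.
Line 2 (R-326, Nareth, 2,160 kg, $383,464.80):
Base rate for R-326 is 34%.
Duty = $383,464.80 × 34% = $130,378.03.
Line 3 (M-566, Belos, 2,400 kg, $360,264.00):
Base rate for M-566 is $5.76/kg.
Additional duty on M-566 from Belos: +8.6% ad valorem. Applied ad valorem rate = 8.6%.
Duty = $360,264.00 × 8.6% + 2,400 × $5.76 = $44,806.70.
Line 4 (L-401, Belos, 399 kg, $96,849.27):
Base rate for L-401 is 7.5% + $2.77/kg.
Duty = $96,849.27 × 7.5% + 399 × $2.77 = $8,368.93.
Total = $548.22 + $130,378.03 + $44,806.70 + $8,368.93 = $184,101.88.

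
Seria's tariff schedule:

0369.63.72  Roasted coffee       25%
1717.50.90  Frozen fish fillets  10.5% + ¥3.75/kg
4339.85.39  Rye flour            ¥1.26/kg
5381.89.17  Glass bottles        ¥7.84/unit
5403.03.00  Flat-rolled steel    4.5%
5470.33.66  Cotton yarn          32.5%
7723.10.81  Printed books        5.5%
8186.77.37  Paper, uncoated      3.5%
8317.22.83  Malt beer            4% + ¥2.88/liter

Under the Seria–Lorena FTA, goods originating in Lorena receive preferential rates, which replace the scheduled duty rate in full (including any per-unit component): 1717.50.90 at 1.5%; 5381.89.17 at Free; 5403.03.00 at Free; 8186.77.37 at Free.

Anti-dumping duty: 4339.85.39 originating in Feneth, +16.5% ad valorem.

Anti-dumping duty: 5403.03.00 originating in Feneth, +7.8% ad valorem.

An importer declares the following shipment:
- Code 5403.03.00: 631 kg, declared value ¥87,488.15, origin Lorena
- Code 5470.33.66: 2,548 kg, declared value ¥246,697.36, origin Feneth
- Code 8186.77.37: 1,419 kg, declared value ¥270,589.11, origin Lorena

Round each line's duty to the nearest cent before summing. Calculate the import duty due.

Line 1 (5403.03.00, Lorena, 631 kg, ¥87,488.15):
Base rate for 5403.03.00 is 4.5%.
Origin Lorena qualifies under the Seria–Lorena agreement and 5403.03.00 is covered: preferential rate Free applies instead.
The additional-duty order on 5403.03.00 targets Feneth, not Lorena; it does not apply.
Duty = ¥87,488.15 × 0% = ¥0.00.
Line 2 (5470.33.66, Feneth, 2,548 kg, ¥246,697.36):
Base rate for 5470.33.66 is 32.5%.
Duty = ¥246,697.36 × 32.5% = ¥80,176.64.
Line 3 (8186.77.37, Lorena, 1,419 kg, ¥270,589.11):
Base rate for 8186.77.37 is 3.5%.
Origin Lorena qualifies under the Seria–Lorena agreement and 8186.77.37 is covered: preferential rate Free applies instead.
Duty = ¥270,589.11 × 0% = ¥0.00.
Total = ¥0.00 + ¥80,176.64 + ¥0.00 = ¥80,176.64.

¥80,176.64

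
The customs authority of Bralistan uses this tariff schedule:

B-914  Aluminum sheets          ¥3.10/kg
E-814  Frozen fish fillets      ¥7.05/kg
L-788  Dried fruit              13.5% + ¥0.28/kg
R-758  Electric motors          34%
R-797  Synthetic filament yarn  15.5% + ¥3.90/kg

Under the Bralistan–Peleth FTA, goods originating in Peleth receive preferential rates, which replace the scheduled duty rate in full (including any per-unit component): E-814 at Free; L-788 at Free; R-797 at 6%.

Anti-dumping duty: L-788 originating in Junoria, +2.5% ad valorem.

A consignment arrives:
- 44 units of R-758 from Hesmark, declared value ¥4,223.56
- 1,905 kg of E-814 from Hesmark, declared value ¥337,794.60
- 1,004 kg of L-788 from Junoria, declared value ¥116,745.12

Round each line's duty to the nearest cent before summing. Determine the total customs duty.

Line 1 (R-758, Hesmark, 44 units, ¥4,223.56):
Base rate for R-758 is 34%.
Duty = ¥4,223.56 × 34% = ¥1,436.01.
Line 2 (E-814, Hesmark, 1,905 kg, ¥337,794.60):
Base rate for E-814 is ¥7.05/kg.
E-814 has an FTA preferential rate, but origin Hesmark is not Peleth; base rate stands.
Duty = 1,905 × ¥7.05 = ¥13,430.25.
Line 3 (L-788, Junoria, 1,004 kg, ¥116,745.12):
Base rate for L-788 is 13.5% + ¥0.28/kg.
L-788 has an FTA preferential rate, but origin Junoria is not Peleth; base rate stands.
Additional duty on L-788 from Junoria: +2.5%. Applied ad valorem rate: 13.5% + 2.5% = 16%.
Duty = ¥116,745.12 × 16% + 1,004 × ¥0.28 = ¥18,960.34.
Total = ¥1,436.01 + ¥13,430.25 + ¥18,960.34 = ¥33,826.60.

¥33,826.60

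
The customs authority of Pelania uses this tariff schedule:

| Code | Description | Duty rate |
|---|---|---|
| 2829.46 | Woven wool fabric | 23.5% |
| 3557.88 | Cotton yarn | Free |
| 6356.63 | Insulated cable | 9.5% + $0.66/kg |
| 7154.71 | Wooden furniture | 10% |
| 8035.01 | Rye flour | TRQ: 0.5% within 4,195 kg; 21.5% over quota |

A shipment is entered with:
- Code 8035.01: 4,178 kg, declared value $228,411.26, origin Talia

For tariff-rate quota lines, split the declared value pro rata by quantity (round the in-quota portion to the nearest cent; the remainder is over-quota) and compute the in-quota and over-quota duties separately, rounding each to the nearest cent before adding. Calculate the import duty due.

Line 1 (8035.01, Talia, 4,178 kg, $228,411.26):
Code 8035.01 is under a tariff-rate quota (threshold 4,195 kg). Quantity 4,178 kg is within the quota, so the in-quota rate 0.5% applies to the full value.
Duty = $228,411.26 × 0.5% = $1,142.06.

$1,142.06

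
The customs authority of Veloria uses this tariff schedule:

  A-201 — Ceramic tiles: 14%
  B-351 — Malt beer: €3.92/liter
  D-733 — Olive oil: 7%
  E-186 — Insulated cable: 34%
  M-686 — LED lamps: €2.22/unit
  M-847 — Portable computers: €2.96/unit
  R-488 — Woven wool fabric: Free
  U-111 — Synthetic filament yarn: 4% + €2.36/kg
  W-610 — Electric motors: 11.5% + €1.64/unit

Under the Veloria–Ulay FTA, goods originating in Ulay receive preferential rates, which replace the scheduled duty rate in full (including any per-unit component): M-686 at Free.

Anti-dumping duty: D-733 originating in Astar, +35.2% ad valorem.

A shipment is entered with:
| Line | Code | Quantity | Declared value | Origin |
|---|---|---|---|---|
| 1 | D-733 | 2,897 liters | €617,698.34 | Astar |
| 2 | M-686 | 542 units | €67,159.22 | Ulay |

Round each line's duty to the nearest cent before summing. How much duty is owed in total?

€260,668.70

Line 1 (D-733, Astar, 2,897 liters, €617,698.34):
Base rate for D-733 is 7%.
Additional duty on D-733 from Astar: +35.2%. Applied ad valorem rate: 7% + 35.2% = 42.2%.
Duty = €617,698.34 × 42.2% = €260,668.70.
Line 2 (M-686, Ulay, 542 units, €67,159.22):
Base rate for M-686 is €2.22/unit.
Origin Ulay qualifies under the Veloria–Ulay agreement and M-686 is covered: preferential rate Free applies instead.
Duty = €67,159.22 × 0% = €0.00.
Total = €260,668.70 + €0.00 = €260,668.70.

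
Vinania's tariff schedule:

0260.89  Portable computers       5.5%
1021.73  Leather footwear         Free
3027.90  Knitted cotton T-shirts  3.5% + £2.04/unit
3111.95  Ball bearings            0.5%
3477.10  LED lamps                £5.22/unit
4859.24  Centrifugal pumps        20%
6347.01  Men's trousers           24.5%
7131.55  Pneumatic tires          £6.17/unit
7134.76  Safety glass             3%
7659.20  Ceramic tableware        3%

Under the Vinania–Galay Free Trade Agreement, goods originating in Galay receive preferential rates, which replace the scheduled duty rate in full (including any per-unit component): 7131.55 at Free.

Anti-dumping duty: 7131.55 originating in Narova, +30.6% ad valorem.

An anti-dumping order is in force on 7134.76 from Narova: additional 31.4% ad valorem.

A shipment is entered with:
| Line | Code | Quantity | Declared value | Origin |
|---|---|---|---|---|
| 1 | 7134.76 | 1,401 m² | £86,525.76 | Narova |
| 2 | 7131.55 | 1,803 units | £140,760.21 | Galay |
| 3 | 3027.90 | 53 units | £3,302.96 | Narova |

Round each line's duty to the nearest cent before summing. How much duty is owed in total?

Line 1 (7134.76, Narova, 1,401 m², £86,525.76):
Base rate for 7134.76 is 3%.
Additional duty on 7134.76 from Narova: +31.4%. Applied ad valorem rate: 3% + 31.4% = 34.4%.
Duty = £86,525.76 × 34.4% = £29,764.86.
Line 2 (7131.55, Galay, 1,803 units, £140,760.21):
Base rate for 7131.55 is £6.17/unit.
Origin Galay qualifies under the Vinania–Galay agreement and 7131.55 is covered: preferential rate Free applies instead.
The additional-duty order on 7131.55 targets Narova, not Galay; it does not apply.
Duty = £140,760.21 × 0% = £0.00.
Line 3 (3027.90, Narova, 53 units, £3,302.96):
Base rate for 3027.90 is 3.5% + £2.04/unit.
Duty = £3,302.96 × 3.5% + 53 × £2.04 = £223.72.
Total = £29,764.86 + £0.00 + £223.72 = £29,988.58.

£29,988.58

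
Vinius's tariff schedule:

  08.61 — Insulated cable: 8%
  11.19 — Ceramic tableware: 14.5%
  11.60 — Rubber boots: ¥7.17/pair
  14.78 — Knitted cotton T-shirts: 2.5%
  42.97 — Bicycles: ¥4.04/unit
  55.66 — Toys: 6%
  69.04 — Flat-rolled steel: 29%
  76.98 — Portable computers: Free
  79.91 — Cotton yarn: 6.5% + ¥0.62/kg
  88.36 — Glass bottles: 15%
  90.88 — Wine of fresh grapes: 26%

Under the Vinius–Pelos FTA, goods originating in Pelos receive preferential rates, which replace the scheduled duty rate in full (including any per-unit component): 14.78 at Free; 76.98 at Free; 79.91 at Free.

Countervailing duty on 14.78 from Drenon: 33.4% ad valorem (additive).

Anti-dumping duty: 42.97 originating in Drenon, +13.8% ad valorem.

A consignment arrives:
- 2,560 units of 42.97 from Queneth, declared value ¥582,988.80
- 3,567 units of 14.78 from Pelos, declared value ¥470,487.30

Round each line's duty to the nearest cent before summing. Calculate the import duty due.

¥10,342.40

Line 1 (42.97, Queneth, 2,560 units, ¥582,988.80):
Base rate for 42.97 is ¥4.04/unit.
The additional-duty order on 42.97 targets Drenon, not Queneth; it does not apply.
Duty = 2,560 × ¥4.04 = ¥10,342.40.
Line 2 (14.78, Pelos, 3,567 units, ¥470,487.30):
Base rate for 14.78 is 2.5%.
Origin Pelos qualifies under the Vinius–Pelos agreement and 14.78 is covered: preferential rate Free applies instead.
The additional-duty order on 14.78 targets Drenon, not Pelos; it does not apply.
Duty = ¥470,487.30 × 0% = ¥0.00.
Total = ¥10,342.40 + ¥0.00 = ¥10,342.40.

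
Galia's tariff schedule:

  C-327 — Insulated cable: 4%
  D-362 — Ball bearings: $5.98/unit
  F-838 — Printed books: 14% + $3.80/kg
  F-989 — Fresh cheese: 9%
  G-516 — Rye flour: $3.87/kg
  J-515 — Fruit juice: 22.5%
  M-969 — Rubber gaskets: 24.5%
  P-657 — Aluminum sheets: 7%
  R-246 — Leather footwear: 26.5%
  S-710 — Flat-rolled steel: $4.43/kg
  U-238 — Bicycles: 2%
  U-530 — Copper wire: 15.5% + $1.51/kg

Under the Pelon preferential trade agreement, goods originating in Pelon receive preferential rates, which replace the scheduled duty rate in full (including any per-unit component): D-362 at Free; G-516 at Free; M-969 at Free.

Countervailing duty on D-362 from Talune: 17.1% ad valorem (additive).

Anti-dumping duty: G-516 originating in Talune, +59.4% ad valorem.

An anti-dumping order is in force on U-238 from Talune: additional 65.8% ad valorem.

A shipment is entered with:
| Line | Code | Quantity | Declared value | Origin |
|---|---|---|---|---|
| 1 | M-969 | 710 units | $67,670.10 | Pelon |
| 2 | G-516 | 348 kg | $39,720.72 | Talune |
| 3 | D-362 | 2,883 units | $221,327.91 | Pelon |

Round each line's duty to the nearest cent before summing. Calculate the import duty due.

Line 1 (M-969, Pelon, 710 units, $67,670.10):
Base rate for M-969 is 24.5%.
Origin Pelon qualifies under the Galia–Pelon agreement and M-969 is covered: preferential rate Free applies instead.
Duty = $67,670.10 × 0% = $0.00.
Line 2 (G-516, Talune, 348 kg, $39,720.72):
Base rate for G-516 is $3.87/kg.
G-516 has an FTA preferential rate, but origin Talune is not Pelon; base rate stands.
Additional duty on G-516 from Talune: +59.4% ad valorem. Applied ad valorem rate = 59.4%.
Duty = $39,720.72 × 59.4% + 348 × $3.87 = $24,940.87.
Line 3 (D-362, Pelon, 2,883 units, $221,327.91):
Base rate for D-362 is $5.98/unit.
Origin Pelon qualifies under the Galia–Pelon agreement and D-362 is covered: preferential rate Free applies instead.
The additional-duty order on D-362 targets Talune, not Pelon; it does not apply.
Duty = $221,327.91 × 0% = $0.00.
Total = $0.00 + $24,940.87 + $0.00 = $24,940.87.

$24,940.87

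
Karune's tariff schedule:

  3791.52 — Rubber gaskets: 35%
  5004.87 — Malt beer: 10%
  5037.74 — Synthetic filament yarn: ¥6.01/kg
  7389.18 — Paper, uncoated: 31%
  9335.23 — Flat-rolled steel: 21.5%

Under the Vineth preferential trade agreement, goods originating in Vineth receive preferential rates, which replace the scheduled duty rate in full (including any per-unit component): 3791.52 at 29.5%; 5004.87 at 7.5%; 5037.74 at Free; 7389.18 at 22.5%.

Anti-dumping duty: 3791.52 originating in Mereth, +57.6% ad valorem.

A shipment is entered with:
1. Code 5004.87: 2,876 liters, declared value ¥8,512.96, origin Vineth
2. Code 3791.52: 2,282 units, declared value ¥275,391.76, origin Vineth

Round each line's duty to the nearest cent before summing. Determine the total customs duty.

Line 1 (5004.87, Vineth, 2,876 liters, ¥8,512.96):
Base rate for 5004.87 is 10%.
Origin Vineth qualifies under the Karune–Vineth agreement and 5004.87 is covered: preferential rate 7.5% applies instead.
Duty = ¥8,512.96 × 7.5% = ¥638.47.
Line 2 (3791.52, Vineth, 2,282 units, ¥275,391.76):
Base rate for 3791.52 is 35%.
Origin Vineth qualifies under the Karune–Vineth agreement and 3791.52 is covered: preferential rate 29.5% applies instead.
The additional-duty order on 3791.52 targets Mereth, not Vineth; it does not apply.
Duty = ¥275,391.76 × 29.5% = ¥81,240.57.
Total = ¥638.47 + ¥81,240.57 = ¥81,879.04.

¥81,879.04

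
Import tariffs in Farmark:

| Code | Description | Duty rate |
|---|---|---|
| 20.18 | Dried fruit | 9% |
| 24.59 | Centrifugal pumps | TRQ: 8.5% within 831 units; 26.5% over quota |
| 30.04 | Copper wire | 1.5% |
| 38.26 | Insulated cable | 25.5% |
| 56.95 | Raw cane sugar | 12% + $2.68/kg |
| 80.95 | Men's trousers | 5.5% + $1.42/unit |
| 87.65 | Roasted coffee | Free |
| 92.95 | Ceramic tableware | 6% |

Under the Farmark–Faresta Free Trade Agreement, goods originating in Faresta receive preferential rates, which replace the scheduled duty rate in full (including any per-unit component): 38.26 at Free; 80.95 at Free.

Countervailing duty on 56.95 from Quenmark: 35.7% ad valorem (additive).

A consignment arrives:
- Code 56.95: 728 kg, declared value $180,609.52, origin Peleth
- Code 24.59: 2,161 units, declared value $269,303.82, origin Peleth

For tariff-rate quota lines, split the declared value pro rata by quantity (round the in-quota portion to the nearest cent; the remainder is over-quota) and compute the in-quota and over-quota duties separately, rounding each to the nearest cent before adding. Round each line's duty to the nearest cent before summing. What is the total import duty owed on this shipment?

$76,349.03

Line 1 (56.95, Peleth, 728 kg, $180,609.52):
Base rate for 56.95 is 12% + $2.68/kg.
The additional-duty order on 56.95 targets Quenmark, not Peleth; it does not apply.
Duty = $180,609.52 × 12% + 728 × $2.68 = $23,624.18.
Line 2 (24.59, Peleth, 2,161 units, $269,303.82):
Code 24.59 is under a tariff-rate quota (threshold 831 units). In-quota: 831 units at 8.5%; over-quota: 1,330 units at 26.5%.
Pro-rata value split: in-quota = $269,303.82 × 831/2,161 = $103,559.22; over-quota = $269,303.82 − $103,559.22 = $165,744.60.
In-quota duty = $103,559.22 × 8.5% = $8,802.53. Over-quota duty = $165,744.60 × 26.5% = $43,922.32.
Line duty = $8,802.53 + $43,922.32 = $52,724.85.
Total = $23,624.18 + $52,724.85 = $76,349.03.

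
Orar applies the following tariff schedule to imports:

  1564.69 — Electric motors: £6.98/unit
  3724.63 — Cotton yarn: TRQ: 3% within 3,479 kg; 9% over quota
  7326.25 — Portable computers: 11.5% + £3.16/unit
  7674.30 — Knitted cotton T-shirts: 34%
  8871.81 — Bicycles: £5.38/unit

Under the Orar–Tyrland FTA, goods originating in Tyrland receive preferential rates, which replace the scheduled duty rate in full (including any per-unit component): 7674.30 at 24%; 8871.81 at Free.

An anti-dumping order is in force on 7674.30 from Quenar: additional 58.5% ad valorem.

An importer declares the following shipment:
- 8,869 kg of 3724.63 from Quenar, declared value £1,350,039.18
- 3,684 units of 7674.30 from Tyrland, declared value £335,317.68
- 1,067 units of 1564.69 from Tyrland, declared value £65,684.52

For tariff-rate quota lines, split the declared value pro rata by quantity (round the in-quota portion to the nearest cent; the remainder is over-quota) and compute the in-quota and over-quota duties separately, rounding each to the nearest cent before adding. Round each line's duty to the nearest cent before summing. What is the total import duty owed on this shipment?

£177,653.02

Line 1 (3724.63, Quenar, 8,869 kg, £1,350,039.18):
Code 3724.63 is under a tariff-rate quota (threshold 3,479 kg). In-quota: 3,479 kg at 3%; over-quota: 5,390 kg at 9%.
Pro-rata value split: in-quota = £1,350,039.18 × 3,479/8,869 = £529,573.38; over-quota = £1,350,039.18 − £529,573.38 = £820,465.80.
In-quota duty = £529,573.38 × 3% = £15,887.20. Over-quota duty = £820,465.80 × 9% = £73,841.92.
Line duty = £15,887.20 + £73,841.92 = £89,729.12.
Line 2 (7674.30, Tyrland, 3,684 units, £335,317.68):
Base rate for 7674.30 is 34%.
Origin Tyrland qualifies under the Orar–Tyrland agreement and 7674.30 is covered: preferential rate 24% applies instead.
The additional-duty order on 7674.30 targets Quenar, not Tyrland; it does not apply.
Duty = £335,317.68 × 24% = £80,476.24.
Line 3 (1564.69, Tyrland, 1,067 units, £65,684.52):
Base rate for 1564.69 is £6.98/unit.
Origin Tyrland is the FTA partner but 1564.69 is not on the preference list; base rate stands.
Duty = 1,067 × £6.98 = £7,447.66.
Total = £89,729.12 + £80,476.24 + £7,447.66 = £177,653.02.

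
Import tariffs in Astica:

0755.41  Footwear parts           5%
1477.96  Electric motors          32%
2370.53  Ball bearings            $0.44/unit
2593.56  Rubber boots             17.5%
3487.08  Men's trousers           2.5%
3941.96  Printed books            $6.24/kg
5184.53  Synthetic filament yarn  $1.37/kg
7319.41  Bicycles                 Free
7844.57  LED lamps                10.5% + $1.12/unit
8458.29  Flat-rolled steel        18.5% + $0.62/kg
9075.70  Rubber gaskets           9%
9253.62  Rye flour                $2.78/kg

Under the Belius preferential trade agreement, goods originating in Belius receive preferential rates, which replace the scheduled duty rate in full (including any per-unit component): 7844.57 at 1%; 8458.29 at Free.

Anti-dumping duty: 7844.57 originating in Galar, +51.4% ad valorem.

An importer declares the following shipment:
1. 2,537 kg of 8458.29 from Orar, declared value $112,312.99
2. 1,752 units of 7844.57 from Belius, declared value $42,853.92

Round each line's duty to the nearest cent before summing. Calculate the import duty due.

Line 1 (8458.29, Orar, 2,537 kg, $112,312.99):
Base rate for 8458.29 is 18.5% + $0.62/kg.
8458.29 has an FTA preferential rate, but origin Orar is not Belius; base rate stands.
Duty = $112,312.99 × 18.5% + 2,537 × $0.62 = $22,350.84.
Line 2 (7844.57, Belius, 1,752 units, $42,853.92):
Base rate for 7844.57 is 10.5% + $1.12/unit.
Origin Belius qualifies under the Astica–Belius agreement and 7844.57 is covered: preferential rate 1% applies instead.
The additional-duty order on 7844.57 targets Galar, not Belius; it does not apply.
Duty = $42,853.92 × 1% = $428.54.
Total = $22,350.84 + $428.54 = $22,779.38.

$22,779.38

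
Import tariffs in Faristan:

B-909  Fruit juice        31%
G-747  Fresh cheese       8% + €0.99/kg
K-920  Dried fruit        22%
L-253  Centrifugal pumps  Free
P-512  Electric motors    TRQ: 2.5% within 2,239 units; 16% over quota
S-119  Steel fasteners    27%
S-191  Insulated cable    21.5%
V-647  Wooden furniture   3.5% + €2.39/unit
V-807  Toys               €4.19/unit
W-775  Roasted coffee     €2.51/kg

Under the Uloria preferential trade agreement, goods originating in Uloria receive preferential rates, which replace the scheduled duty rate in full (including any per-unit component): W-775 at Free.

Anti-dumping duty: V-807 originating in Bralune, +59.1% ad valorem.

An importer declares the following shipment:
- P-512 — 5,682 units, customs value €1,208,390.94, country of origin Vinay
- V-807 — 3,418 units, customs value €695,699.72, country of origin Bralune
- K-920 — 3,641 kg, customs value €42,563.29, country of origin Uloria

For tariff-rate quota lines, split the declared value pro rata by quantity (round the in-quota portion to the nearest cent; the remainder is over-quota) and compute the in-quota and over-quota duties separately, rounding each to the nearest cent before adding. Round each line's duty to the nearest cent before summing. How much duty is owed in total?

Line 1 (P-512, Vinay, 5,682 units, €1,208,390.94):
Code P-512 is under a tariff-rate quota (threshold 2,239 units). In-quota: 2,239 units at 2.5%; over-quota: 3,443 units at 16%.
Pro-rata value split: in-quota = €1,208,390.94 × 2,239/5,682 = €476,168.13; over-quota = €1,208,390.94 − €476,168.13 = €732,222.81.
In-quota duty = €476,168.13 × 2.5% = €11,904.20. Over-quota duty = €732,222.81 × 16% = €117,155.65.
Line duty = €11,904.20 + €117,155.65 = €129,059.85.
Line 2 (V-807, Bralune, 3,418 units, €695,699.72):
Base rate for V-807 is €4.19/unit.
Additional duty on V-807 from Bralune: +59.1% ad valorem. Applied ad valorem rate = 59.1%.
Duty = €695,699.72 × 59.1% + 3,418 × €4.19 = €425,479.95.
Line 3 (K-920, Uloria, 3,641 kg, €42,563.29):
Base rate for K-920 is 22%.
Origin Uloria is the FTA partner but K-920 is not on the preference list; base rate stands.
Duty = €42,563.29 × 22% = €9,363.92.
Total = €129,059.85 + €425,479.95 + €9,363.92 = €563,903.72.

€563,903.72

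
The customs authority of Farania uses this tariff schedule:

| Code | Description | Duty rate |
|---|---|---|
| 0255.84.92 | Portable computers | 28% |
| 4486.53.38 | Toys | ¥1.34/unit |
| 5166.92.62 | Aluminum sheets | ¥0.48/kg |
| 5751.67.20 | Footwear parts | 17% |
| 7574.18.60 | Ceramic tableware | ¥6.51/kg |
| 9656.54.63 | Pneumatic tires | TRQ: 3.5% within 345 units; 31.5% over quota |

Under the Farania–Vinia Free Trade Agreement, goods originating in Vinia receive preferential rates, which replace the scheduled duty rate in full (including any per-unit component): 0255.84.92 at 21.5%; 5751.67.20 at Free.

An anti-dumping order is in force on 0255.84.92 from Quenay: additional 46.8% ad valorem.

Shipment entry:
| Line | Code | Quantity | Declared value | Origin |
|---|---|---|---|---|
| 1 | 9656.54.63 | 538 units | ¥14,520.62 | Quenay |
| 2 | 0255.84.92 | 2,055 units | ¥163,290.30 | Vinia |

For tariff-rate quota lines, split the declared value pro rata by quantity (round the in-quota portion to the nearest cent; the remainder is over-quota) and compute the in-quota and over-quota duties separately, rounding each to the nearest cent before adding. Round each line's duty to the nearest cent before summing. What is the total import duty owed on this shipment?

¥37,074.17

Line 1 (9656.54.63, Quenay, 538 units, ¥14,520.62):
Code 9656.54.63 is under a tariff-rate quota (threshold 345 units). In-quota: 345 units at 3.5%; over-quota: 193 units at 31.5%.
Pro-rata value split: in-quota = ¥14,520.62 × 345/538 = ¥9,311.55; over-quota = ¥14,520.62 − ¥9,311.55 = ¥5,209.07.
In-quota duty = ¥9,311.55 × 3.5% = ¥325.90. Over-quota duty = ¥5,209.07 × 31.5% = ¥1,640.86.
Line duty = ¥325.90 + ¥1,640.86 = ¥1,966.76.
Line 2 (0255.84.92, Vinia, 2,055 units, ¥163,290.30):
Base rate for 0255.84.92 is 28%.
Origin Vinia qualifies under the Farania–Vinia agreement and 0255.84.92 is covered: preferential rate 21.5% applies instead.
The additional-duty order on 0255.84.92 targets Quenay, not Vinia; it does not apply.
Duty = ¥163,290.30 × 21.5% = ¥35,107.41.
Total = ¥1,966.76 + ¥35,107.41 = ¥37,074.17.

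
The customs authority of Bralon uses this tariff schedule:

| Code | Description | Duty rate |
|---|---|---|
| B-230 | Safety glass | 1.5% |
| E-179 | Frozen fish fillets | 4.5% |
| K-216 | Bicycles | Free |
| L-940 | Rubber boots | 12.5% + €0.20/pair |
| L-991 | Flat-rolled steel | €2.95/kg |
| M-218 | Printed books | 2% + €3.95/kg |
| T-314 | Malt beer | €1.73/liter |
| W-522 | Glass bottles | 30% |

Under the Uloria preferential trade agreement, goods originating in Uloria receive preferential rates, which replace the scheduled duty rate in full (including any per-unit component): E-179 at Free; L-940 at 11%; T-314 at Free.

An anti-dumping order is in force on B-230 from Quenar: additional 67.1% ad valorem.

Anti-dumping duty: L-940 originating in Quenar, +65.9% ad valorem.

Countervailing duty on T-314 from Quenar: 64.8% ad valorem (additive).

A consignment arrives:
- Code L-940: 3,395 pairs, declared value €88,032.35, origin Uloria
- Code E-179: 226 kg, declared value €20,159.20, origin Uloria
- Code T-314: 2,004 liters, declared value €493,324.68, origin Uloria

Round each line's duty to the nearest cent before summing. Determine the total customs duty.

€9,683.56

Line 1 (L-940, Uloria, 3,395 pairs, €88,032.35):
Base rate for L-940 is 12.5% + €0.20/pair.
Origin Uloria qualifies under the Bralon–Uloria agreement and L-940 is covered: preferential rate 11% applies instead.
The additional-duty order on L-940 targets Quenar, not Uloria; it does not apply.
Duty = €88,032.35 × 11% = €9,683.56.
Line 2 (E-179, Uloria, 226 kg, €20,159.20):
Base rate for E-179 is 4.5%.
Origin Uloria qualifies under the Bralon–Uloria agreement and E-179 is covered: preferential rate Free applies instead.
Duty = €20,159.20 × 0% = €0.00.
Line 3 (T-314, Uloria, 2,004 liters, €493,324.68):
Base rate for T-314 is €1.73/liter.
Origin Uloria qualifies under the Bralon–Uloria agreement and T-314 is covered: preferential rate Free applies instead.
The additional-duty order on T-314 targets Quenar, not Uloria; it does not apply.
Duty = €493,324.68 × 0% = €0.00.
Total = €9,683.56 + €0.00 + €0.00 = €9,683.56.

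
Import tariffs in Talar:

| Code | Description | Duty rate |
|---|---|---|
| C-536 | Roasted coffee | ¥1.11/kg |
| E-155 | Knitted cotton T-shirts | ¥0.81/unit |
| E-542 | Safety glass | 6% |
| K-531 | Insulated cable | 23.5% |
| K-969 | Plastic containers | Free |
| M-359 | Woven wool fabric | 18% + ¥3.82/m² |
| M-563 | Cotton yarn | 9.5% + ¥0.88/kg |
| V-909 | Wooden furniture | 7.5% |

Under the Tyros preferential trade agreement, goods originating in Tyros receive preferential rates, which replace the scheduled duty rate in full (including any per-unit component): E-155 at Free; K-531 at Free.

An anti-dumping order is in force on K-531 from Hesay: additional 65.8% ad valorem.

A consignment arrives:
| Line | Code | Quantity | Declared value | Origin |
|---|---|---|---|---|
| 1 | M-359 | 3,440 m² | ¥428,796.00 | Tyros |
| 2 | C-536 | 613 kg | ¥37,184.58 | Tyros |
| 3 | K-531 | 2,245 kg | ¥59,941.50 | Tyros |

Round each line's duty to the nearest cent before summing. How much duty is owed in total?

Line 1 (M-359, Tyros, 3,440 m², ¥428,796.00):
Base rate for M-359 is 18% + ¥3.82/m².
Origin Tyros is the FTA partner but M-359 is not on the preference list; base rate stands.
Duty = ¥428,796.00 × 18% + 3,440 × ¥3.82 = ¥90,324.08.
Line 2 (C-536, Tyros, 613 kg, ¥37,184.58):
Base rate for C-536 is ¥1.11/kg.
Origin Tyros is the FTA partner but C-536 is not on the preference list; base rate stands.
Duty = 613 × ¥1.11 = ¥680.43.
Line 3 (K-531, Tyros, 2,245 kg, ¥59,941.50):
Base rate for K-531 is 23.5%.
Origin Tyros qualifies under the Talar–Tyros agreement and K-531 is covered: preferential rate Free applies instead.
The additional-duty order on K-531 targets Hesay, not Tyros; it does not apply.
Duty = ¥59,941.50 × 0% = ¥0.00.
Total = ¥90,324.08 + ¥680.43 + ¥0.00 = ¥91,004.51.

¥91,004.51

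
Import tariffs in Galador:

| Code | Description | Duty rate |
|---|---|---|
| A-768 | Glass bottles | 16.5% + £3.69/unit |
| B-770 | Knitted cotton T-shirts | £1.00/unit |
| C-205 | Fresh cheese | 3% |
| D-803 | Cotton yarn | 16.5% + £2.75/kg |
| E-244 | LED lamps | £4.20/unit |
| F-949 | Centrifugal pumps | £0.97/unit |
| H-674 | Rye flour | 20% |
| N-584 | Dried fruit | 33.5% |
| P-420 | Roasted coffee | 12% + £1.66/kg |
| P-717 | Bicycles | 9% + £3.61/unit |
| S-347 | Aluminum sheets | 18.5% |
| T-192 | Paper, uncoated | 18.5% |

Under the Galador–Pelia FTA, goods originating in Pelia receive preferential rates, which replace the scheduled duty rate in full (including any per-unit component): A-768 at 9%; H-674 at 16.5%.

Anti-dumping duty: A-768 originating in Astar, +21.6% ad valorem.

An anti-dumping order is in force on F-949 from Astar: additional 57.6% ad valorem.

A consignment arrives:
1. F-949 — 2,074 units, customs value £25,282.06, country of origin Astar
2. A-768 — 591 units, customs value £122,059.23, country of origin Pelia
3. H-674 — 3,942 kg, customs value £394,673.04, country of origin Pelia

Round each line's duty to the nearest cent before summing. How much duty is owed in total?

Line 1 (F-949, Astar, 2,074 units, £25,282.06):
Base rate for F-949 is £0.97/unit.
Additional duty on F-949 from Astar: +57.6% ad valorem. Applied ad valorem rate = 57.6%.
Duty = £25,282.06 × 57.6% + 2,074 × £0.97 = £16,574.25.
Line 2 (A-768, Pelia, 591 units, £122,059.23):
Base rate for A-768 is 16.5% + £3.69/unit.
Origin Pelia qualifies under the Galador–Pelia agreement and A-768 is covered: preferential rate 9% applies instead.
The additional-duty order on A-768 targets Astar, not Pelia; it does not apply.
Duty = £122,059.23 × 9% = £10,985.33.
Line 3 (H-674, Pelia, 3,942 kg, £394,673.04):
Base rate for H-674 is 20%.
Origin Pelia qualifies under the Galador–Pelia agreement and H-674 is covered: preferential rate 16.5% applies instead.
Duty = £394,673.04 × 16.5% = £65,121.05.
Total = £16,574.25 + £10,985.33 + £65,121.05 = £92,680.63.

£92,680.63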